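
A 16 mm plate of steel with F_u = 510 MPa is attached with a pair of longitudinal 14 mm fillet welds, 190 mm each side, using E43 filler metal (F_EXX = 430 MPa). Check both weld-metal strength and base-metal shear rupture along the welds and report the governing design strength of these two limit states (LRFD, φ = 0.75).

t_e = 0.707 × 14 = 9.898 mm; L = 380 mm.
Weld metal: φR_n = 0.75 × 0.6 × 430 × 9.898 × 380 × 10⁻³ = 727.8 kN.
Base metal (shear rupture): φR_n = 0.75 × 0.6 × 510 × 16 × 380 × 10⁻³ = 1395 kN.
Governing: weld metal.

φR_n ≈ 728 kN (weld metal governs)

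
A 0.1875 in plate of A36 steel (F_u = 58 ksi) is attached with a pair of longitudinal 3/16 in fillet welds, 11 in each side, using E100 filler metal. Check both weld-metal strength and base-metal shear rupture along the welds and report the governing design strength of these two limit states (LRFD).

φR_n ≈ 108 kip (base-metal shear rupture governs)

E100XX → F_EXX = 100 ksi.
t_e = 0.707 × 0.1875 = 0.1326 in; L = 22 in.
Weld metal: φR_n = 0.75 × 0.6 × 100 × 0.1326 × 22 = 131.2 kip.
Base metal (shear rupture): φR_n = 0.75 × 0.6 × 58 × 0.1875 × 22 = 107.7 kip.
Governing: base-metal shear rupture.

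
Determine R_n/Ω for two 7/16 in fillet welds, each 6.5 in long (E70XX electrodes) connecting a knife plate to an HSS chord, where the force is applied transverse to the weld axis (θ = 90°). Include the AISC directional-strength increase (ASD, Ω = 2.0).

R_n/Ω ≈ 127 kips

E70XX → F_EXX = 70 ksi.
t_e = 0.707 × 0.4375 = 0.3093 in; A_we = 0.3093 × 13 = 4.021 in².
Directional factor: 1.0 + 0.5 sin^1.5(90°) = 1.5.
F_nw = 0.6 × 70 × 1.5 = 63 ksi.
R_n/Ω = (63 × 4.021) / 2.0 = 126.7 kips.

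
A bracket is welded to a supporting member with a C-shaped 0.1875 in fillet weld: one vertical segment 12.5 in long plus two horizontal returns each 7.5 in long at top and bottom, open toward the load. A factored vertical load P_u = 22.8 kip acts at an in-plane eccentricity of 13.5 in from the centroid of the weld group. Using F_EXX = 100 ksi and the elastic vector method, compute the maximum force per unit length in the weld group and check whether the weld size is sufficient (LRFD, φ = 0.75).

f_max ≈ 3.39 kip/in; adequate

Total weld length L_w = 27.5 in. Treat welds as unit-width lines.
Centroid: x̄ = 2×7.5×3.75 / 27.5 = 2.045 in from the vertical weld.
Polar moment about centroid: J = I_x + I_y = [12.5³/12 + 2×7.5×6.25²] + [12.5×2.045² + 2(7.5³/12 + 7.5×1.705²)] = 914.9 in³.
Direct shear f_v = P/L_w = 22.8 / 27.5 = 0.8291 kip/in (vertical).
Torsion M = P·e = 22.8 × 13.5 = 307.8 kip·in.
Critical point at (x, y) = (5.455, 6.25) from centroid. f_tx = M·y/J = 2.103 kip/in; f_ty = M·x/J = 1.835 kip/in.
Resultant f_max = √[f_tx² + (f_v + f_ty)²] = √[2.103² + (0.8291 + 1.835)²] = 3.394 kip/in.
Capacity per unit length: φr_n = 0.75 × 0.6 × 100 × (0.707 × 0.1875) = 5.965 kip/in.
3.394 ≤ 5.965 → adequate.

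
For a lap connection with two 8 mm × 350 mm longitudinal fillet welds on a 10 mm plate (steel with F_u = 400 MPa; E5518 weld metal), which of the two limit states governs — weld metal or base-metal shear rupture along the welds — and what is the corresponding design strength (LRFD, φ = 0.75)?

φR_n ≈ 980 kN (weld metal governs)

E55XX → F_EXX = 550 MPa.
t_e = 0.707 × 8 = 5.656 mm; L = 700 mm.
Weld metal: φR_n = 0.75 × 0.6 × 550 × 5.656 × 700 × 10⁻³ = 979.9 kN.
Base metal (shear rupture): φR_n = 0.75 × 0.6 × 400 × 10 × 700 × 10⁻³ = 1260 kN.
Governing: weld metal.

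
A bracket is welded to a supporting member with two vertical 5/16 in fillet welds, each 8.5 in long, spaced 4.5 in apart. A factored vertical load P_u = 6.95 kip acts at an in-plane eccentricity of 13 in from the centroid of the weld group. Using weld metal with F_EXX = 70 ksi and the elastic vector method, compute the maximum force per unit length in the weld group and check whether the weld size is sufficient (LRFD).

Total weld length L_w = 17 in. Treat welds as unit-width lines.
Polar moment about centroid: J = 2[d³/12 + d(b/2)²] = 2[8.5³/12 + 8.5×2.25²] = 188.4 in³.
Direct shear f_v = P/L_w = 6.95 / 17 = 0.4088 kip/in (vertical).
Torsion M = P·e = 6.95 × 13 = 90.35 kip·in.
Critical point at (x, y) = (2.25, 4.25) from centroid. f_tx = M·y/J = 2.038 kip/in; f_ty = M·x/J = 1.079 kip/in.
Resultant f_max = √[f_tx² + (f_v + f_ty)²] = √[2.038² + (0.4088 + 1.079)²] = 2.523 kip/in.
Capacity per unit length: φr_n = 0.75 × 0.6 × 70 × (0.707 × 0.3125) = 6.96 kip/in.
2.523 ≤ 6.96 → adequate.

f_max ≈ 2.52 kip/in; adequate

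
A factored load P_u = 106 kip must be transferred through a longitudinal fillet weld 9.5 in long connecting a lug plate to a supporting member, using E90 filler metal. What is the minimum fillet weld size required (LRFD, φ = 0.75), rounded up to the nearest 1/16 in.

E90XX → F_EXX = 90 ksi.
Total weld length L = 9.5 in.
Required throat t_e = P_u / (φ × 0.6 F_EXX × L) = 106 / (0.75 × 0.6 × 90 × 9.5) = 0.2755 in.
Required leg w = t_e / 0.707 = 0.3897 in → use 7/16 in.

w = 7/16 in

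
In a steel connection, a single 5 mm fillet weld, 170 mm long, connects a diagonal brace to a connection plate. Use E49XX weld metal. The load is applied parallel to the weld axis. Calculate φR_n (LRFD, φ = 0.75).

E49XX → F_EXX = 490 MPa.
Effective throat t_e = 0.707 × 5 = 3.535 mm.
Total length L = 170 mm; A_we = 3.535 × 170 = 600.9 mm².
F_nw = 0.6 F_EXX = 0.6 × 490 = 294 MPa.
φR_n = 0.75 × 294 × 600.9 × 10⁻³ = 132.5 kN.

φR_n ≈ 133 kN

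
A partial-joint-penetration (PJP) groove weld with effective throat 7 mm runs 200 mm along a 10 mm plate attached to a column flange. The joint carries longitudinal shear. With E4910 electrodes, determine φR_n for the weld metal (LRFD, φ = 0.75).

φR_n ≈ 309 kN

E49XX → F_EXX = 490 MPa.
Effective throat (given) t_e = 7 mm.
A_we = 7 × 200 = 1400 mm².
F_nw = 0.6 F_EXX = 294 MPa.
φR_n = 0.75 × 294 × 1400 × 10⁻³ = 308.7 kN.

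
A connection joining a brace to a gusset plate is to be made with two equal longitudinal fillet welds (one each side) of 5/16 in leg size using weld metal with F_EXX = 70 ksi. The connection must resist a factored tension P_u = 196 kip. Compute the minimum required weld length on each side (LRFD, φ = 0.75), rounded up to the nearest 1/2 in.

L = 14.5 in on each side

Throat t_e = 0.707 × 0.3125 = 0.2209 in.
φr_n = 0.75 × 0.6 × 70 × 0.2209 = 6.96 kip/in.
L_req = P_u / φr_n = 196 / 6.96 = 28.16 in total.
Per side: 28.16 / 2 = 14.08 in.
Round up → use L = 14.5 in on each side.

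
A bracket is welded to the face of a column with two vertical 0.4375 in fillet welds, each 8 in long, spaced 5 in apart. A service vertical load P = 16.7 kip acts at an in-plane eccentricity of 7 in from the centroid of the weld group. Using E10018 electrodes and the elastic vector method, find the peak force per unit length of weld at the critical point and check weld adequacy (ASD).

E100XX → F_EXX = 100 ksi.
Total weld length L_w = 16 in. Treat welds as unit-width lines.
Polar moment about centroid: J = 2[d³/12 + d(b/2)²] = 2[8³/12 + 8×2.5²] = 185.3 in³.
Direct shear f_v = P/L_w = 16.7 / 16 = 1.044 kip/in (vertical).
Torsion M = P·e = 16.7 × 7 = 116.9 kip·in.
Critical point at (x, y) = (2.5, 4) from centroid. f_tx = M·y/J = 2.523 kip/in; f_ty = M·x/J = 1.577 kip/in.
Resultant f_max = √[f_tx² + (f_v + f_ty)²] = √[2.523² + (1.044 + 1.577)²] = 3.638 kip/in.
Capacity per unit length: r_n/Ω = (1/2.0) × 0.6 × 100 × (0.707 × 0.4375) = 9.279 kip/in.
3.638 ≤ 9.279 → adequate.

f_max ≈ 3.64 kip/in; adequate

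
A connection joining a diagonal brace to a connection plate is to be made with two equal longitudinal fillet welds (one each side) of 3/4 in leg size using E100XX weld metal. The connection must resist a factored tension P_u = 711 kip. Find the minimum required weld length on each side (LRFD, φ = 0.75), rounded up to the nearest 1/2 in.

E100XX → F_EXX = 100 ksi.
Throat t_e = 0.707 × 0.75 = 0.5302 in.
φr_n = 0.75 × 0.6 × 100 × 0.5302 = 23.86 kip/in.
L_req = P_u / φr_n = 711 / 23.86 = 29.8 in total.
Per side: 29.8 / 2 = 14.9 in.
Round up → use L = 15 in on each side.

L = 15 in on each side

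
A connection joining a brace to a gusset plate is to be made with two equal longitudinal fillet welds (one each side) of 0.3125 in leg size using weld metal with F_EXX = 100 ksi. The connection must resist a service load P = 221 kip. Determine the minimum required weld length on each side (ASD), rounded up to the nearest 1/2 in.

L = 17 in on each side

Throat t_e = 0.707 × 0.3125 = 0.2209 in.
r_n/Ω = (0.6 × 100 × 0.2209) / 2.0 = 6.628 kip/in.
L_req = P / (r_n/Ω) = 221 / 6.628 = 33.34 in total.
Per side: 33.34 / 2 = 16.67 in.
Round up → use L = 17 in on each side.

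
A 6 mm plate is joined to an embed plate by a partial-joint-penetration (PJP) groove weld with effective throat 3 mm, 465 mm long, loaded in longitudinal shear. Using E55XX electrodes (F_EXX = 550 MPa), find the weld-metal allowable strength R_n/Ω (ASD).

R_n/Ω ≈ 230 kN

Effective throat (given) t_e = 3 mm.
A_we = 3 × 465 = 1395 mm².
F_nw = 0.6 F_EXX = 330 MPa.
R_n/Ω = (330 × 1395) / 2.0 × 10⁻³ = 230.2 kN.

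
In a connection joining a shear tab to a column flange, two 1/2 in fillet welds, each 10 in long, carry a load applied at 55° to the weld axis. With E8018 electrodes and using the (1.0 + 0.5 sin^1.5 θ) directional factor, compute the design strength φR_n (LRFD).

E80XX → F_EXX = 80 ksi.
t_e = 0.707 × 0.5 = 0.3535 in; A_we = 0.3535 × 20 = 7.07 in².
Directional factor: 1.0 + 0.5 sin^1.5(55°) = 1.371.
F_nw = 0.6 × 80 × 1.371 = 65.79 ksi.
φR_n = 0.75 × 65.79 × 7.07 = 348.9 kip.

φR_n ≈ 349 kip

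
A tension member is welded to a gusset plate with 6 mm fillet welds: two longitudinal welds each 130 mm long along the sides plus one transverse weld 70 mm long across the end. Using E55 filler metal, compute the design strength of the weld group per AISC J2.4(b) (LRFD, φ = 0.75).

φR_n ≈ 346 kN

E55XX → F_EXX = 550 MPa.
t_e = 0.707 × 6 = 4.242 mm.
R_nwl = 0.6 × 550 × 4.242 × 260 × 10⁻³ = 364 kN (longitudinal, 2 welds).
R_nwt = 0.6 × 550 × 4.242 × 70 × 10⁻³ = 97.99 kN (transverse, base value).
(i) R_nwl + R_nwt = 462 kN; (ii) 0.85 R_nwl + 1.5 R_nwt = 456.4 kN.
R_n = max = 462 kN [governs: (i)]; φR_n = 346.5 kN.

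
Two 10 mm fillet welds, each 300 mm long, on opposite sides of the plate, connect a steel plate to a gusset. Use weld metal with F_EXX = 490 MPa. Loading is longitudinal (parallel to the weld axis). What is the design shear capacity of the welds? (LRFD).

Effective throat t_e = 0.707 × 10 = 7.07 mm.
Total length L = 600 mm; A_we = 7.07 × 600 = 4242 mm².
F_nw = 0.6 F_EXX = 0.6 × 490 = 294 MPa.
φR_n = 0.75 × 294 × 4242 × 10⁻³ = 935.4 kN.

φR_n ≈ 935 kN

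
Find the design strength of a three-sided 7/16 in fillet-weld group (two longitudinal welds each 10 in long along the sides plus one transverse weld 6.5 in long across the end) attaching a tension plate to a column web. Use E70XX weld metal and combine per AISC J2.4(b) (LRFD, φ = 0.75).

E70XX → F_EXX = 70 ksi.
t_e = 0.707 × 0.4375 = 0.3093 in.
R_nwl = 0.6 × 70 × 0.3093 × 20 = 259.8 kip (longitudinal, 2 welds).
R_nwt = 0.6 × 70 × 0.3093 × 6.5 = 84.44 kip (transverse, base value).
(i) R_nwl + R_nwt = 344.3 kip; (ii) 0.85 R_nwl + 1.5 R_nwt = 347.5 kip.
R_n = max = 347.5 kip [governs: (ii)]; φR_n = 260.6 kip.

φR_n ≈ 261 kip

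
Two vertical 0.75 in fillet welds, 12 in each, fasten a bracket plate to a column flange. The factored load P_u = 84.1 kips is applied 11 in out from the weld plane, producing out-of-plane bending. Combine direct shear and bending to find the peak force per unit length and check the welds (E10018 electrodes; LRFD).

f_max ≈ 19.6 kip/in; adequate

E100XX → F_EXX = 100 ksi.
L_w = 2 × 12 = 24 in; section modulus (unit throat) S = 2 × L²/6 = 48 in².
Direct shear f_v = P/L_w = 84.1/24 = 3.504 kip/in.
Moment M = P × e = 84.1 × 11 = 925.1 kip·in; bending f_b = M/S = 19.27 kip/in.
f_max = √(f_v² + f_b²) = √(3.504² + 19.27²) = 19.59 kip/in.
φr_n = 0.75 × 0.6 × 100 × (0.707 × 0.75) = 23.86 kip/in → adequate.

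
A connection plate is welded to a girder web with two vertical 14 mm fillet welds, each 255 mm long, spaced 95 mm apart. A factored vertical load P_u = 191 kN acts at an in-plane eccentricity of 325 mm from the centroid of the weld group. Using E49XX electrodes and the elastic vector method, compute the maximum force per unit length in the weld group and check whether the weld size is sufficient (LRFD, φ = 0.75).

E49XX → F_EXX = 490 MPa.
Total weld length L_w = 510 mm. Treat welds as unit-width lines.
Polar moment about centroid: J = 2[d³/12 + d(b/2)²] = 2[255³/12 + 255×47.5²] = 3914000 mm³.
Direct shear f_v = P/L_w = 191×10³ / 510 = 374.5 N/mm (vertical).
Torsion M = P·e = 191×10³ × 325 = 62075000 N·mm.
Critical point at (x, y) = (47.5, 127.5) from centroid. f_tx = M·y/J = 2022 N/mm; f_ty = M·x/J = 753.3 N/mm.
Resultant f_max = √[f_tx² + (f_v + f_ty)²] = √[2022² + (374.5 + 753.3)²] = 2315 N/mm.
Capacity per unit length: φr_n = 0.75 × 0.6 × 490 × (0.707 × 14) = 2183 N/mm.
2315 > 2183 → NOT adequate.

f_max ≈ 2320 N/mm; NOT adequate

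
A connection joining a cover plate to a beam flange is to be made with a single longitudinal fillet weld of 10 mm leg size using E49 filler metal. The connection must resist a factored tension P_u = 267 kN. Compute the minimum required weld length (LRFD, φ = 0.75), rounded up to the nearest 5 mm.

E49XX → F_EXX = 490 MPa.
Throat t_e = 0.707 × 10 = 7.07 mm.
φr_n = 0.75 × 0.6 × 490 × 7.07 × 10⁻³ = 1.559 kN/mm.
L_req = P_u / φr_n = 267 / 1.559 = 171.3 mm total.
Round up → use L = 175 mm.

L = 175 mm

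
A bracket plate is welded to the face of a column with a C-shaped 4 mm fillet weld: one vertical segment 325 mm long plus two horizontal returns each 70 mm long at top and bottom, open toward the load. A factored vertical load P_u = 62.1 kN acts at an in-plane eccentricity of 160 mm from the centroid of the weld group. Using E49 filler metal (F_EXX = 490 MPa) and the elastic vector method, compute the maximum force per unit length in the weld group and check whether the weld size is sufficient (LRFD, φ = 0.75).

Total weld length L_w = 465 mm. Treat welds as unit-width lines.
Centroid: x̄ = 2×70×35 / 465 = 10.54 mm from the vertical weld.
Polar moment about centroid: J = I_x + I_y = [325³/12 + 2×70×162.5²] + [325×10.54² + 2(70³/12 + 70×24.46²)] = 6735000 mm³.
Direct shear f_v = P/L_w = 62.1×10³ / 465 = 133.5 N/mm (vertical).
Torsion M = P·e = 62.1×10³ × 160 = 9936000 N·mm.
Critical point at (x, y) = (59.46, 162.5) from centroid. f_tx = M·y/J = 239.7 N/mm; f_ty = M·x/J = 87.73 N/mm.
Resultant f_max = √[f_tx² + (f_v + f_ty)²] = √[239.7² + (133.5 + 87.73)²] = 326.3 N/mm.
Capacity per unit length: φr_n = 0.75 × 0.6 × 490 × (0.707 × 4) = 623.6 N/mm.
326.3 ≤ 623.6 → adequate.

f_max ≈ 326 N/mm; adequate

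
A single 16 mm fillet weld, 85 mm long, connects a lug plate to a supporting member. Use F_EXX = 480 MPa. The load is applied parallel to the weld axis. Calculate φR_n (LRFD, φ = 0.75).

φR_n ≈ 208 kN

Effective throat t_e = 0.707 × 16 = 11.31 mm.
Total length L = 85 mm; A_we = 11.31 × 85 = 961.5 mm².
F_nw = 0.6 F_EXX = 0.6 × 480 = 288 MPa.
φR_n = 0.75 × 288 × 961.5 × 10⁻³ = 207.7 kN.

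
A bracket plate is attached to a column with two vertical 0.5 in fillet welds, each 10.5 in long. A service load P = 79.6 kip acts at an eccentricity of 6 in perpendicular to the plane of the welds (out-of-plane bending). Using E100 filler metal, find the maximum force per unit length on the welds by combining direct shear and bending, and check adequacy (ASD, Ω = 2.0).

f_max ≈ 13.5 kip/in; NOT adequate

E100XX → F_EXX = 100 ksi.
L_w = 2 × 10.5 = 21 in; section modulus (unit throat) S = 2 × L²/6 = 36.75 in².
Direct shear f_v = P/L_w = 79.6/21 = 3.79 kip/in.
Moment M = P × e = 79.6 × 6 = 477.6 kip·in; bending f_b = M/S = 13 kip/in.
f_max = √(f_v² + f_b²) = √(3.79² + 13²) = 13.54 kip/in.
r_n/Ω = (1/2.0) × 0.6 × 100 × (0.707 × 0.5) = 10.6 kip/in → NOT adequate.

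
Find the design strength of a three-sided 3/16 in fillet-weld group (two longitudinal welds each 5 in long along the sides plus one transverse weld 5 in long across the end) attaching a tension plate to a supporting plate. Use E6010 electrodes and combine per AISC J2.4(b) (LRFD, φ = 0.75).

E60XX → F_EXX = 60 ksi.
t_e = 0.707 × 0.1875 = 0.1326 in.
R_nwl = 0.6 × 60 × 0.1326 × 10 = 47.72 kips (longitudinal, 2 welds).
R_nwt = 0.6 × 60 × 0.1326 × 5 = 23.86 kips (transverse, base value).
(i) R_nwl + R_nwt = 71.58 kips; (ii) 0.85 R_nwl + 1.5 R_nwt = 76.36 kips.
R_n = max = 76.36 kips [governs: (ii)]; φR_n = 57.27 kips.

φR_n ≈ 57.3 kips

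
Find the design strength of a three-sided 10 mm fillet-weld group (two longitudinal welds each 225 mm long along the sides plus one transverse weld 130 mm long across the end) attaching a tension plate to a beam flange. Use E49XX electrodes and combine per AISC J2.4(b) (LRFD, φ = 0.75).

φR_n ≈ 904 kN

E49XX → F_EXX = 490 MPa.
t_e = 0.707 × 10 = 7.07 mm.
R_nwl = 0.6 × 490 × 7.07 × 450 × 10⁻³ = 935.4 kN (longitudinal, 2 welds).
R_nwt = 0.6 × 490 × 7.07 × 130 × 10⁻³ = 270.2 kN (transverse, base value).
(i) R_nwl + R_nwt = 1206 kN; (ii) 0.85 R_nwl + 1.5 R_nwt = 1200 kN.
R_n = max = 1206 kN [governs: (i)]; φR_n = 904.2 kN.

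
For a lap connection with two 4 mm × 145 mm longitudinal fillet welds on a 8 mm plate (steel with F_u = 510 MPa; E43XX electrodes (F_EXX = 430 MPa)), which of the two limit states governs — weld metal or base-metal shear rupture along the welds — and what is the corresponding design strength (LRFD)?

φR_n ≈ 159 kN (weld metal governs)

t_e = 0.707 × 4 = 2.828 mm; L = 290 mm.
Weld metal: φR_n = 0.75 × 0.6 × 430 × 2.828 × 290 × 10⁻³ = 158.7 kN.
Base metal (shear rupture): φR_n = 0.75 × 0.6 × 510 × 8 × 290 × 10⁻³ = 532.4 kN.
Governing: weld metal.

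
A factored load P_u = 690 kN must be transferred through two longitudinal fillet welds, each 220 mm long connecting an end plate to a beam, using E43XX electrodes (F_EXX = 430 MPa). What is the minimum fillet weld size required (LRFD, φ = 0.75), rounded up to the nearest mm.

Total weld length L = 440 mm.
Required throat t_e = P_u / (φ × 0.6 F_EXX × L) = 690 / (0.75 × 0.6 × 430 × 440 × 10⁻³) = 8.104 mm.
Required leg w = t_e / 0.707 = 11.46 mm → use 12 mm.

w = 12 mm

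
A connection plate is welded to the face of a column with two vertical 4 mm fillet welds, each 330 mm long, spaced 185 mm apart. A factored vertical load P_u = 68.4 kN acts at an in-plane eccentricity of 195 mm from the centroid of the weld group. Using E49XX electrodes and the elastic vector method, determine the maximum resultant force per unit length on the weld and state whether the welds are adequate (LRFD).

f_max ≈ 282 N/mm; adequate

E49XX → F_EXX = 490 MPa.
Total weld length L_w = 660 mm. Treat welds as unit-width lines.
Polar moment about centroid: J = 2[d³/12 + d(b/2)²] = 2[330³/12 + 330×92.5²] = 11640000 mm³.
Direct shear f_v = P/L_w = 68.4×10³ / 660 = 103.6 N/mm (vertical).
Torsion M = P·e = 68.4×10³ × 195 = 13338000 N·mm.
Critical point at (x, y) = (92.5, 165) from centroid. f_tx = M·y/J = 189.1 N/mm; f_ty = M·x/J = 106 N/mm.
Resultant f_max = √[f_tx² + (f_v + f_ty)²] = √[189.1² + (103.6 + 106)²] = 282.4 N/mm.
Capacity per unit length: φr_n = 0.75 × 0.6 × 490 × (0.707 × 4) = 623.6 N/mm.
282.4 ≤ 623.6 → adequate.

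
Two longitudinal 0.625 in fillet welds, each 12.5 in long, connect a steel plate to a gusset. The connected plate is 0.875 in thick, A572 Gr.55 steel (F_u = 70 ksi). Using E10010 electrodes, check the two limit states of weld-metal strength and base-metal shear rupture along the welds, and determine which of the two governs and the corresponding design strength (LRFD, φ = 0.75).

φR_n ≈ 497 kip (weld metal governs)

E100XX → F_EXX = 100 ksi.
t_e = 0.707 × 0.625 = 0.4419 in; L = 25 in.
Weld metal: φR_n = 0.75 × 0.6 × 100 × 0.4419 × 25 = 497.1 kip.
Base metal (shear rupture): φR_n = 0.75 × 0.6 × 70 × 0.875 × 25 = 689.1 kip.
Governing: weld metal.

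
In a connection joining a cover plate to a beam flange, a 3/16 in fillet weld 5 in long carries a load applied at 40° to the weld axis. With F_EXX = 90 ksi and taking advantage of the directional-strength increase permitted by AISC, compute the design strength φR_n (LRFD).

t_e = 0.707 × 0.1875 = 0.1326 in; A_we = 0.1326 × 5 = 0.6628 in².
Directional factor: 1.0 + 0.5 sin^1.5(40°) = 1.258.
F_nw = 0.6 × 90 × 1.258 = 67.91 ksi.
φR_n = 0.75 × 67.91 × 0.6628 = 33.76 kip.

φR_n ≈ 33.8 kip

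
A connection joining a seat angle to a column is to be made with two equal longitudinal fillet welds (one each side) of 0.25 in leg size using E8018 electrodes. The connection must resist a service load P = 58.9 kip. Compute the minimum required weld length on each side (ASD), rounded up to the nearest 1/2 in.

L = 7 in on each side

E80XX → F_EXX = 80 ksi.
Throat t_e = 0.707 × 0.25 = 0.1767 in.
r_n/Ω = (0.6 × 80 × 0.1767) / 2.0 = 4.242 kip/in.
L_req = P / (r_n/Ω) = 58.9 / 4.242 = 13.88 in total.
Per side: 13.88 / 2 = 6.942 in.
Round up → use L = 7 in on each side.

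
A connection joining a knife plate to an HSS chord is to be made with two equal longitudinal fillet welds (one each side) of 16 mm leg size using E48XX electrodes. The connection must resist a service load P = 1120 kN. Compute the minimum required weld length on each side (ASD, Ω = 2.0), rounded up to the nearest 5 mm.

E48XX → F_EXX = 480 MPa.
Throat t_e = 0.707 × 16 = 11.31 mm.
r_n/Ω = (0.6 × 480 × 11.31) / 2.0 = 1629 N/mm = 1.629 kN/mm.
L_req = P / (r_n/Ω) = 1120 / 1.629 = 687.6 mm total.
Per side: 687.6 / 2 = 343.8 mm.
Round up → use L = 345 mm on each side.

L = 345 mm on each side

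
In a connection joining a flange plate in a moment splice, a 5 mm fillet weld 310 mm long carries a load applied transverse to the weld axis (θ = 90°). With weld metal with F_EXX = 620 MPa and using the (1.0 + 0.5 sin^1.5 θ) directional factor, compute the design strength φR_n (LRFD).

t_e = 0.707 × 5 = 3.535 mm; A_we = 3.535 × 310 = 1096 mm².
Directional factor: 1.0 + 0.5 sin^1.5(90°) = 1.5.
F_nw = 0.6 × 620 × 1.5 = 558 MPa.
φR_n = 0.75 × 558 × 1096 × 10⁻³ = 458.6 kN.

φR_n ≈ 459 kN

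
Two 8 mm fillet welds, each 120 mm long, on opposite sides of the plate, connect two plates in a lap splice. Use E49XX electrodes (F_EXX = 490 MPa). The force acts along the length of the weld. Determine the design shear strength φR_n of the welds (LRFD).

Effective throat t_e = 0.707 × 8 = 5.656 mm.
Total length L = 240 mm; A_we = 5.656 × 240 = 1357 mm².
F_nw = 0.6 F_EXX = 0.6 × 490 = 294 MPa.
φR_n = 0.75 × 294 × 1357 × 10⁻³ = 299.3 kN.

φR_n ≈ 299 kN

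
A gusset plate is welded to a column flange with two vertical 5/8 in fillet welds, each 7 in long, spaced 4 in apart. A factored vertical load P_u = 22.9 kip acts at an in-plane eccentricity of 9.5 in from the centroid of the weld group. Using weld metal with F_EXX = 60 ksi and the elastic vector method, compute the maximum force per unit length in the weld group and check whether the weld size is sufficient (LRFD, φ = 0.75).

Total weld length L_w = 14 in. Treat welds as unit-width lines.
Polar moment about centroid: J = 2[d³/12 + d(b/2)²] = 2[7³/12 + 7×2²] = 113.2 in³.
Direct shear f_v = P/L_w = 22.9 / 14 = 1.636 kip/in (vertical).
Torsion M = P·e = 22.9 × 9.5 = 217.55 kip·in.
Critical point at (x, y) = (2, 3.5) from centroid. f_tx = M·y/J = 6.728 kip/in; f_ty = M·x/J = 3.845 kip/in.
Resultant f_max = √[f_tx² + (f_v + f_ty)²] = √[6.728² + (1.636 + 3.845)²] = 8.678 kip/in.
Capacity per unit length: φr_n = 0.75 × 0.6 × 60 × (0.707 × 0.625) = 11.93 kip/in.
8.678 ≤ 11.93 → adequate.

f_max ≈ 8.68 kip/in; adequate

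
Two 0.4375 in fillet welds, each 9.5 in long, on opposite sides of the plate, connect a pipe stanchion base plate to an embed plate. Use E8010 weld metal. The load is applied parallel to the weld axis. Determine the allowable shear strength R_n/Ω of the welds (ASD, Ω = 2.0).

E80XX → F_EXX = 80 ksi.
Effective throat t_e = 0.707 × 0.4375 = 0.3093 in.
Total length L = 19 in; A_we = 0.3093 × 19 = 5.877 in².
F_nw = 0.6 F_EXX = 0.6 × 80 = 48 ksi.
R_n = 48 × 5.877 = 282.1 kip; R_n/Ω = 282.1/2.0 = 141 kip.

R_n/Ω ≈ 141 kip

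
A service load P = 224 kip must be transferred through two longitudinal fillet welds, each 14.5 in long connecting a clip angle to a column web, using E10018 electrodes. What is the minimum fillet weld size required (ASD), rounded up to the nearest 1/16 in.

w = 3/8 in

E100XX → F_EXX = 100 ksi.
Total weld length L = 29 in.
Required throat t_e = P × Ω / (0.6 F_EXX × L) = 224 × 2.0 / (0.6 × 100 × 29) = 0.2575 in.
Required leg w = t_e / 0.707 = 0.3642 in → use 3/8 in.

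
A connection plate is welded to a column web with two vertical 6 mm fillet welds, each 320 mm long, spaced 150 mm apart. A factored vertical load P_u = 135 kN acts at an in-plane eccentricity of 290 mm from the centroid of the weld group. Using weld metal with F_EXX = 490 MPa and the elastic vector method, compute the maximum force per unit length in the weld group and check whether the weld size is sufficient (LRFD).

f_max ≈ 874 N/mm; adequate

Total weld length L_w = 640 mm. Treat welds as unit-width lines.
Polar moment about centroid: J = 2[d³/12 + d(b/2)²] = 2[320³/12 + 320×75²] = 9061000 mm³.
Direct shear f_v = P/L_w = 135×10³ / 640 = 210.9 N/mm (vertical).
Torsion M = P·e = 135×10³ × 290 = 39150000 N·mm.
Critical point at (x, y) = (75, 160) from centroid. f_tx = M·y/J = 691.3 N/mm; f_ty = M·x/J = 324 N/mm.
Resultant f_max = √[f_tx² + (f_v + f_ty)²] = √[691.3² + (210.9 + 324)²] = 874.1 N/mm.
Capacity per unit length: φr_n = 0.75 × 0.6 × 490 × (0.707 × 6) = 935.4 N/mm.
874.1 ≤ 935.4 → adequate.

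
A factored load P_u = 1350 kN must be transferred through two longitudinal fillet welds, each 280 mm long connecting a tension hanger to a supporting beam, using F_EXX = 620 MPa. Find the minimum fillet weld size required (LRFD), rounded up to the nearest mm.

w = 13 mm

Total weld length L = 560 mm.
Required throat t_e = P_u / (φ × 0.6 F_EXX × L) = 1350 / (0.75 × 0.6 × 620 × 560 × 10⁻³) = 8.641 mm.
Required leg w = t_e / 0.707 = 12.22 mm → use 13 mm.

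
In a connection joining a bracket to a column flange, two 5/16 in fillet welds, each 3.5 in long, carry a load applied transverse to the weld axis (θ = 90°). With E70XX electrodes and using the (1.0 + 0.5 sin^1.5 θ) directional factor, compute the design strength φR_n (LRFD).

φR_n ≈ 73.1 kips

E70XX → F_EXX = 70 ksi.
t_e = 0.707 × 0.3125 = 0.2209 in; A_we = 0.2209 × 7 = 1.547 in².
Directional factor: 1.0 + 0.5 sin^1.5(90°) = 1.5.
F_nw = 0.6 × 70 × 1.5 = 63 ksi.
φR_n = 0.75 × 63 × 1.547 = 73.08 kips.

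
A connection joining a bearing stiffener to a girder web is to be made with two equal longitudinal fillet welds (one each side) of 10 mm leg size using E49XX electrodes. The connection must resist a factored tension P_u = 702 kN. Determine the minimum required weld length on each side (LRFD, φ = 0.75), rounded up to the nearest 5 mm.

L = 230 mm on each side

E49XX → F_EXX = 490 MPa.
Throat t_e = 0.707 × 10 = 7.07 mm.
φr_n = 0.75 × 0.6 × 490 × 7.07 × 10⁻³ = 1.559 kN/mm.
L_req = P_u / φr_n = 702 / 1.559 = 450.3 mm total.
Per side: 450.3 / 2 = 225.2 mm.
Round up → use L = 230 mm on each side.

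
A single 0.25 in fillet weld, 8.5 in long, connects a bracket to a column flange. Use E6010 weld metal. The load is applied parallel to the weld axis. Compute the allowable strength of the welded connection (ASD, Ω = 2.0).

E60XX → F_EXX = 60 ksi.
Effective throat t_e = 0.707 × 0.25 = 0.1767 in.
Total length L = 8.5 in; A_we = 0.1767 × 8.5 = 1.502 in².
F_nw = 0.6 F_EXX = 0.6 × 60 = 36 ksi.
R_n = 36 × 1.502 = 54.09 kip; R_n/Ω = 54.09/2.0 = 27.04 kip.

R_n/Ω ≈ 27 kip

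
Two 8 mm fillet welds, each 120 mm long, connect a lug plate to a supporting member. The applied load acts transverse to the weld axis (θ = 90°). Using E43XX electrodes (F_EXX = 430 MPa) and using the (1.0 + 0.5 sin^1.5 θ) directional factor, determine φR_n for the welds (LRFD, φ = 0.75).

φR_n ≈ 394 kN

t_e = 0.707 × 8 = 5.656 mm; A_we = 5.656 × 240 = 1357 mm².
Directional factor: 1.0 + 0.5 sin^1.5(90°) = 1.5.
F_nw = 0.6 × 430 × 1.5 = 387 MPa.
φR_n = 0.75 × 387 × 1357 × 10⁻³ = 394 kN.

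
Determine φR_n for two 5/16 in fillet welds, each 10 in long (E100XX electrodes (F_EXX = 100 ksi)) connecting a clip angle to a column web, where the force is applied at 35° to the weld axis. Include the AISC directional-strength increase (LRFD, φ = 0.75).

φR_n ≈ 242 kip

t_e = 0.707 × 0.3125 = 0.2209 in; A_we = 0.2209 × 20 = 4.419 in².
Directional factor: 1.0 + 0.5 sin^1.5(35°) = 1.217.
F_nw = 0.6 × 100 × 1.217 = 73.03 ksi.
φR_n = 0.75 × 73.03 × 4.419 = 242 kip.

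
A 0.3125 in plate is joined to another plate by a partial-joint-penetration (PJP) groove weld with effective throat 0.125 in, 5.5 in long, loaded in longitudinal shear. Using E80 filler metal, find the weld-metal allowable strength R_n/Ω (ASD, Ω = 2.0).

R_n/Ω ≈ 16.5 kips

E80XX → F_EXX = 80 ksi.
Effective throat (given) t_e = 0.125 in.
A_we = 0.125 × 5.5 = 0.6875 in².
F_nw = 0.6 F_EXX = 48 ksi.
R_n/Ω = (48 × 0.6875) / 2.0 = 16.5 kips.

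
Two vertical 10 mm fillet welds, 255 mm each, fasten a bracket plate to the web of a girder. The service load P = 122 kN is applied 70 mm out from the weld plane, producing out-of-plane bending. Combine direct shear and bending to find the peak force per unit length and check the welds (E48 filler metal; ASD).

f_max ≈ 461 N/mm; adequate

E48XX → F_EXX = 480 MPa.
L_w = 2 × 255 = 510 mm; section modulus (unit throat) S = 2 × L²/6 = 21680 mm².
Direct shear f_v = P/L_w = 122×10³/510 = 239.2 N/mm.
Moment M = P × e = 122×10³ × 70 = 8540000 N·mm; bending f_b = M/S = 394 N/mm.
f_max = √(f_v² + f_b²) = √(239.2² + 394²) = 460.9 N/mm.
r_n/Ω = (1/2.0) × 0.6 × 480 × (0.707 × 10) = 1018 N/mm → adequate.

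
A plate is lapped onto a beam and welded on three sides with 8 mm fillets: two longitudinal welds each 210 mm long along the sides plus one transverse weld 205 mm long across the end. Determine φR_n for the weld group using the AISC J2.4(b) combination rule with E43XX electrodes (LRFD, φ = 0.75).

E43XX → F_EXX = 430 MPa.
t_e = 0.707 × 8 = 5.656 mm.
R_nwl = 0.6 × 430 × 5.656 × 420 × 10⁻³ = 612.9 kN (longitudinal, 2 welds).
R_nwt = 0.6 × 430 × 5.656 × 205 × 10⁻³ = 299.1 kN (transverse, base value).
(i) R_nwl + R_nwt = 912 kN; (ii) 0.85 R_nwl + 1.5 R_nwt = 969.7 kN.
R_n = max = 969.7 kN [governs: (ii)]; φR_n = 727.3 kN.

φR_n ≈ 727 kN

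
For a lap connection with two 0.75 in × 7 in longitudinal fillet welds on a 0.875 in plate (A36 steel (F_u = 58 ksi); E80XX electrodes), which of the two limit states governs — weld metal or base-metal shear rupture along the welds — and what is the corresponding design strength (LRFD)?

φR_n ≈ 267 kips (weld metal governs)

E80XX → F_EXX = 80 ksi.
t_e = 0.707 × 0.75 = 0.5302 in; L = 14 in.
Weld metal: φR_n = 0.75 × 0.6 × 80 × 0.5302 × 14 = 267.2 kips.
Base metal (shear rupture): φR_n = 0.75 × 0.6 × 58 × 0.875 × 14 = 319.7 kips.
Governing: weld metal.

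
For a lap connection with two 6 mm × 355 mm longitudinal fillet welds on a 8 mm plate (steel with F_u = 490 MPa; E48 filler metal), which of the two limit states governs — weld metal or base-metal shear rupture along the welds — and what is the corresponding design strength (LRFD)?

φR_n ≈ 651 kN (weld metal governs)

E48XX → F_EXX = 480 MPa.
t_e = 0.707 × 6 = 4.242 mm; L = 710 mm.
Weld metal: φR_n = 0.75 × 0.6 × 480 × 4.242 × 710 × 10⁻³ = 650.6 kN.
Base metal (shear rupture): φR_n = 0.75 × 0.6 × 490 × 8 × 710 × 10⁻³ = 1252 kN.
Governing: weld metal.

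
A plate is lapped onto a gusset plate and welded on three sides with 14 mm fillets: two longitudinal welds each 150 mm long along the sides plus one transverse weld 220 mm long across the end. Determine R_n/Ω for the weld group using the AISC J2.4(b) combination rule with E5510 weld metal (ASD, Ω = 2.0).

E55XX → F_EXX = 550 MPa.
t_e = 0.707 × 14 = 9.898 mm.
R_nwl = 0.6 × 550 × 9.898 × 300 × 10⁻³ = 979.9 kN (longitudinal, 2 welds).
R_nwt = 0.6 × 550 × 9.898 × 220 × 10⁻³ = 718.6 kN (transverse, base value).
(i) R_nwl + R_nwt = 1698 kN; (ii) 0.85 R_nwl + 1.5 R_nwt = 1911 kN.
R_n = max = 1911 kN [governs: (ii)]; R_n/Ω = 955.4 kN.

R_n/Ω ≈ 955 kN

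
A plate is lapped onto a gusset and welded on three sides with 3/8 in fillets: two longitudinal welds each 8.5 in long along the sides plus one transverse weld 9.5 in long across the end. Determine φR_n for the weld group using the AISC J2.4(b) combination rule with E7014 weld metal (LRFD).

E70XX → F_EXX = 70 ksi.
t_e = 0.707 × 0.375 = 0.2651 in.
R_nwl = 0.6 × 70 × 0.2651 × 17 = 189.3 kips (longitudinal, 2 welds).
R_nwt = 0.6 × 70 × 0.2651 × 9.5 = 105.8 kips (transverse, base value).
(i) R_nwl + R_nwt = 295.1 kips; (ii) 0.85 R_nwl + 1.5 R_nwt = 319.6 kips.
R_n = max = 319.6 kips [governs: (ii)]; φR_n = 239.7 kips.

φR_n ≈ 240 kips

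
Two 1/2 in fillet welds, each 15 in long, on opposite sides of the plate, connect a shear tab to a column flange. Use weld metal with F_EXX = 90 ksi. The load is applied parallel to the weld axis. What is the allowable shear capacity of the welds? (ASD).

R_n/Ω ≈ 286 kips

Effective throat t_e = 0.707 × 0.5 = 0.3535 in.
Total length L = 30 in; A_we = 0.3535 × 30 = 10.6 in².
F_nw = 0.6 F_EXX = 0.6 × 90 = 54 ksi.
R_n = 54 × 10.6 = 572.7 kips; R_n/Ω = 572.7/2.0 = 286.3 kips.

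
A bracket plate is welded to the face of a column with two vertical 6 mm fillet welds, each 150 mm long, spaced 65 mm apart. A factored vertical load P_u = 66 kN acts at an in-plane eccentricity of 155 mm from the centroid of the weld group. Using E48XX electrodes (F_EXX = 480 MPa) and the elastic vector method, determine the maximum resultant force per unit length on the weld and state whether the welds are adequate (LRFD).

f_max ≈ 1060 N/mm; NOT adequate

Total weld length L_w = 300 mm. Treat welds as unit-width lines.
Polar moment about centroid: J = 2[d³/12 + d(b/2)²] = 2[150³/12 + 150×32.5²] = 879400 mm³.
Direct shear f_v = P/L_w = 66×10³ / 300 = 220 N/mm (vertical).
Torsion M = P·e = 66×10³ × 155 = 10230000 N·mm.
Critical point at (x, y) = (32.5, 75) from centroid. f_tx = M·y/J = 872.5 N/mm; f_ty = M·x/J = 378.1 N/mm.
Resultant f_max = √[f_tx² + (f_v + f_ty)²] = √[872.5² + (220 + 378.1)²] = 1058 N/mm.
Capacity per unit length: φr_n = 0.75 × 0.6 × 480 × (0.707 × 6) = 916.3 N/mm.
1058 > 916.3 → NOT adequate.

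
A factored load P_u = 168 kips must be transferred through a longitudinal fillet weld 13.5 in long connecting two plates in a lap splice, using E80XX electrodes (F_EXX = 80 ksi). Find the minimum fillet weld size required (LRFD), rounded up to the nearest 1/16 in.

Total weld length L = 13.5 in.
Required throat t_e = P_u / (φ × 0.6 F_EXX × L) = 168 / (0.75 × 0.6 × 80 × 13.5) = 0.3457 in.
Required leg w = t_e / 0.707 = 0.4889 in → use 1/2 in.

w = 1/2 in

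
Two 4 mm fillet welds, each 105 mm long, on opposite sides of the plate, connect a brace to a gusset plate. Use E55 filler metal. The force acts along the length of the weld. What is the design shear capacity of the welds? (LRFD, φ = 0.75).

E55XX → F_EXX = 550 MPa.
Effective throat t_e = 0.707 × 4 = 2.828 mm.
Total length L = 210 mm; A_we = 2.828 × 210 = 593.9 mm².
F_nw = 0.6 F_EXX = 0.6 × 550 = 330 MPa.
φR_n = 0.75 × 330 × 593.9 × 10⁻³ = 147 kN.

φR_n ≈ 147 kN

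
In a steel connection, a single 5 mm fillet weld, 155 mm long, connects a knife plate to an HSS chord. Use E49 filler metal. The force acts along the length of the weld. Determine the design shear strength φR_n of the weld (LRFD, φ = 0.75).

φR_n ≈ 121 kN

E49XX → F_EXX = 490 MPa.
Effective throat t_e = 0.707 × 5 = 3.535 mm.
Total length L = 155 mm; A_we = 3.535 × 155 = 547.9 mm².
F_nw = 0.6 F_EXX = 0.6 × 490 = 294 MPa.
φR_n = 0.75 × 294 × 547.9 × 10⁻³ = 120.8 kN.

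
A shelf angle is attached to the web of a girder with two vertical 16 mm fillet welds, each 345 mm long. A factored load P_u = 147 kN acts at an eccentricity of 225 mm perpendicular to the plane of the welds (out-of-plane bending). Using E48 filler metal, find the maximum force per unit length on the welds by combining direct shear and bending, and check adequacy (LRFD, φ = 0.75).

E48XX → F_EXX = 480 MPa.
L_w = 2 × 345 = 690 mm; section modulus (unit throat) S = 2 × L²/6 = 39680 mm².
Direct shear f_v = P/L_w = 147×10³/690 = 213 N/mm.
Moment M = P × e = 147×10³ × 225 = 33075000 N·mm; bending f_b = M/S = 833.6 N/mm.
f_max = √(f_v² + f_b²) = √(213² + 833.6²) = 860.4 N/mm.
φr_n = 0.75 × 0.6 × 480 × (0.707 × 16) = 2443 N/mm → adequate.

f_max ≈ 860 N/mm; adequate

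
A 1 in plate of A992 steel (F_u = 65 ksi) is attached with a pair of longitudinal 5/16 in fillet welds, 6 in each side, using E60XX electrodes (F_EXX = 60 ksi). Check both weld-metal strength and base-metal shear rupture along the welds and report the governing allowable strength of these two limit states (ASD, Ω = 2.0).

t_e = 0.707 × 0.3125 = 0.2209 in; L = 12 in.
Weld metal: R_n/Ω = (1/2.0) × 0.6 × 60 × 0.2209 × 12 = 47.72 kip.
Base metal (shear rupture): R_n/Ω = (1/2.0) × 0.6 × 65 × 1 × 12 = 234 kip.
Governing: weld metal.

R_n/Ω ≈ 47.7 kip (weld metal governs)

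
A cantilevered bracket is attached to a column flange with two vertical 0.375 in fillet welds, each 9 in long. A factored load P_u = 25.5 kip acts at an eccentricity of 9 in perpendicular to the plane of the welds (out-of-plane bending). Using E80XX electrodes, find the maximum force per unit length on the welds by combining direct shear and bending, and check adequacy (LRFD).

f_max ≈ 8.62 kip/in; adequate

E80XX → F_EXX = 80 ksi.
L_w = 2 × 9 = 18 in; section modulus (unit throat) S = 2 × L²/6 = 27 in².
Direct shear f_v = P/L_w = 25.5/18 = 1.417 kip/in.
Moment M = P × e = 25.5 × 9 = 229.5 kip·in; bending f_b = M/S = 8.5 kip/in.
f_max = √(f_v² + f_b²) = √(1.417² + 8.5²) = 8.617 kip/in.
φr_n = 0.75 × 0.6 × 80 × (0.707 × 0.375) = 9.544 kip/in → adequate.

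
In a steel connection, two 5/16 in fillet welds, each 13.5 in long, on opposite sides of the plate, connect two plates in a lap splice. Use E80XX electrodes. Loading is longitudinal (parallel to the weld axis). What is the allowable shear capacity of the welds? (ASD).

E80XX → F_EXX = 80 ksi.
Effective throat t_e = 0.707 × 0.3125 = 0.2209 in.
Total length L = 27 in; A_we = 0.2209 × 27 = 5.965 in².
F_nw = 0.6 F_EXX = 0.6 × 80 = 48 ksi.
R_n = 48 × 5.965 = 286.3 kip; R_n/Ω = 286.3/2.0 = 143.2 kip.

R_n/Ω ≈ 143 kip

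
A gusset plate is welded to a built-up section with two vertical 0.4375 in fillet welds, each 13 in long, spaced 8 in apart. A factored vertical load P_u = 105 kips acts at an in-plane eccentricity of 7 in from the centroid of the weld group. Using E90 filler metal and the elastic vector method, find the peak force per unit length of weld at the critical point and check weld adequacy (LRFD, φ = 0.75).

f_max ≈ 9.9 kip/in; adequate

E90XX → F_EXX = 90 ksi.
Total weld length L_w = 26 in. Treat welds as unit-width lines.
Polar moment about centroid: J = 2[d³/12 + d(b/2)²] = 2[13³/12 + 13×4²] = 782.2 in³.
Direct shear f_v = P/L_w = 105 / 26 = 4.038 kip/in (vertical).
Torsion M = P·e = 105 × 7 = 735 kip·in.
Critical point at (x, y) = (4, 6.5) from centroid. f_tx = M·y/J = 6.108 kip/in; f_ty = M·x/J = 3.759 kip/in.
Resultant f_max = √[f_tx² + (f_v + f_ty)²] = √[6.108² + (4.038 + 3.759)²] = 9.905 kip/in.
Capacity per unit length: φr_n = 0.75 × 0.6 × 90 × (0.707 × 0.4375) = 12.53 kip/in.
9.905 ≤ 12.53 → adequate.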